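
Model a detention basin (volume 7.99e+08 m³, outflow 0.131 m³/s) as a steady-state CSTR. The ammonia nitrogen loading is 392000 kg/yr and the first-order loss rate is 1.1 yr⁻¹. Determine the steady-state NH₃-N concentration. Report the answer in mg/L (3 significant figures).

0.444 mg/L

Outflow Q = 0.131 m³/s × 3.156e+07 s/yr = 4.134e+06 m³/yr.
Steady-state CSTR mass balance: W = Q·C + k·V·C, so C = W/(Q + kV).
Q + kV = 4.134e+06 + 1.1·7.99e+08 = 8.83e+08 m³/yr.
C = 392000/8.83e+08 = 0.0004439 kg/m³ = 0.4439 mg/L.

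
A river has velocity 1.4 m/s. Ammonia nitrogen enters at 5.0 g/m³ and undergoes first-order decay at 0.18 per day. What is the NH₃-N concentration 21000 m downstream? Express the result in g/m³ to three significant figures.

Travel time t = 21000 m / 1.4 m/s = 2.1e+04/1.4 = 1.5e+04 s = 0.1736 d.
First-order decay: C = 5.0·exp(−0.18·0.1736) = 5.0·0.9692 = 4.846 g/m³.

4.85 g/m³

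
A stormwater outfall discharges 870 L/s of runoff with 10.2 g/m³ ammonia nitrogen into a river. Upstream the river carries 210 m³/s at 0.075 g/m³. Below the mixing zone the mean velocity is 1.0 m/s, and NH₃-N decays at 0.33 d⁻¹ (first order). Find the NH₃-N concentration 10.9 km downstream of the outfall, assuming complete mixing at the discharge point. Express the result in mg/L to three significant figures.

870 L/s = 0.87 m³/s.
After complete mixing, C₀ = (0.87·10.2 + 210·0.075) / 210.9 = 0.1168 mg/L.
Travel time t = 1.09e+04 m / 1.0 m/s = 1.09e+04 s = 0.1262 d.
C = 0.1168·exp(−0.33·0.1262) = 0.1168·0.9592 = 0.112 mg/L.

0.112 mg/L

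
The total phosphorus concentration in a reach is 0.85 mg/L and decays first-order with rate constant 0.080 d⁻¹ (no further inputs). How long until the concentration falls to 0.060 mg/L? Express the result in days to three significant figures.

33.1 d

t = ln(C₀/C)/k = ln(0.85/0.060)/0.080 = 2.651/0.080 = 33.14 d.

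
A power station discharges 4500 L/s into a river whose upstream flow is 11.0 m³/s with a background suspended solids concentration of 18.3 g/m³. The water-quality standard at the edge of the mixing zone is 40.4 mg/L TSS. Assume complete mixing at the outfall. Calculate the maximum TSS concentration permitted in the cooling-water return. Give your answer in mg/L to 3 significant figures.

94.4 mg/L

4500 L/s = 4.5 m³/s.
Mass balance: 40.4·15.5 = 4.5·Cₑ + 11·18.3.
Cₑ = (626.2 − 201.3) / 4.5 = 94.42 mg/L.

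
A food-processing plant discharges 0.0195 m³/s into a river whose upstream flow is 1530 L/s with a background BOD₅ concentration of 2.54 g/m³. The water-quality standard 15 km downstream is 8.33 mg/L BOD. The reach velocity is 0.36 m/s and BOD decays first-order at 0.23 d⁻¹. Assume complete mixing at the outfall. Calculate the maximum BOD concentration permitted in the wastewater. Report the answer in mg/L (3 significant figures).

1530 L/s = 1.53 m³/s.
Travel time to the compliance point: t = 1.5e+04/0.36 = 4.167e+04 s = 0.4823 d; decay factor exp(−0.23·0.4823) = 0.895.
So the concentration just after mixing may be at most 8.33/0.895 = 9.307 mg/L.
Mass balance: 9.307·1.55 = 0.0195·Cₑ + 1.53·2.54.
Cₑ = (14.42 − 3.886) / 0.0195 = 540.3 mg/L.

540 mg/L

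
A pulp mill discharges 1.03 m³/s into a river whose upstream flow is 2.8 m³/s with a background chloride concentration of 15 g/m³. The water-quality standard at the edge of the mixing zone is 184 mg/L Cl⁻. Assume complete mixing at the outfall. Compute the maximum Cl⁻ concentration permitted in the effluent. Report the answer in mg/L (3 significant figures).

643 mg/L

Mass balance: 184·3.83 = 1.03·Cₑ + 2.8·15.
Cₑ = (704.7 − 42) / 1.03 = 643.4 mg/L.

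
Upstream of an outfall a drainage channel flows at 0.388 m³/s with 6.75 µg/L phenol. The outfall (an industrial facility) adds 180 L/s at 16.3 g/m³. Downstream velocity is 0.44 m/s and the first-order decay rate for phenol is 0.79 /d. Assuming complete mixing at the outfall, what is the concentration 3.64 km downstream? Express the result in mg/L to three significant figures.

4.79 mg/L

180 L/s = 0.18 m³/s.
6.75 µg/L = 0.00675 mg/L.
After complete mixing, C₀ = (0.18·16.3 + 0.388·0.00675) / 0.568 = 5.17 mg/L.
Travel time t = 3640 m / 0.44 m/s = 8273 s = 0.09575 d.
C = 5.17·exp(−0.79·0.09575) = 5.17·0.9271 = 4.793 mg/L.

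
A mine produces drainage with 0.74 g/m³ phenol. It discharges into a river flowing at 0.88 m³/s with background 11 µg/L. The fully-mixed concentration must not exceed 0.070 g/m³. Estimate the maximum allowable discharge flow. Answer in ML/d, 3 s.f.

6.70 ML/d

11 µg/L = 0.011 mg/L.
Mass balance at complete mixing: C_std·(Q_w + Q_r) = Q_w·C_e + Q_r·C_b.
Rearranging, Q_w = Q_r·(C_std − C_b)/(C_e − C_std) = 0.88·(0.07 − 0.011) / (0.74 − 0.07) = 0.07749 m³/s.
= 6.695 ML/d.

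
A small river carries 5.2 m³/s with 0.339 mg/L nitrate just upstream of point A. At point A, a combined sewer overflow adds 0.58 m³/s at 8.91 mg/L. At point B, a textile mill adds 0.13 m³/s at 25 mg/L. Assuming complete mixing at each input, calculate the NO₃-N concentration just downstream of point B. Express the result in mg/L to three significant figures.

After input A: C = (5.2·0.339 + 0.58·8.91) / 5.78 = 1.199 mg/L.
After input B: C = (5.78·1.199 + 0.13·25) / 5.91 = 1.723 mg/L.

1.72 mg/L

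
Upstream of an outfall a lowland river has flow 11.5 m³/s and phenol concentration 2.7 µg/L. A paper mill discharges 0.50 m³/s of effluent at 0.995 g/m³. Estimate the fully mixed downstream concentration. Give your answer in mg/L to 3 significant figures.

2.7 µg/L = 0.0027 mg/L.
Flow-weighted mixing gives C = (0.5·0.995 + 11.5·0.0027) / (0.5 + 11.5) = 0.5285/12 = 0.04405 mg/L.

0.0440 mg/L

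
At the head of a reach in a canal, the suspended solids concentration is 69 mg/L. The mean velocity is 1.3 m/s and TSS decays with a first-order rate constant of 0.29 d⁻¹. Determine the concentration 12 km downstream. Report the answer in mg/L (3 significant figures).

Travel time t = 12 km / 1.3 m/s = 1.2e+04/1.3 = 9231 s = 0.1068 d.
First-order decay: C = 69·exp(−0.29·0.1068) = 69·0.9695 = 66.89 mg/L.

66.9 mg/L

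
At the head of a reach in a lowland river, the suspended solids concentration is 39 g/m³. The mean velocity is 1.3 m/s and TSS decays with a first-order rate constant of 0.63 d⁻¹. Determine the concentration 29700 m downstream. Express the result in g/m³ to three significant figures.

33.0 g/m³

Travel time t = 29700 m / 1.3 m/s = 2.97e+04/1.3 = 2.285e+04 s = 0.2644 d.
First-order decay: C = 39·exp(−0.63·0.2644) = 39·0.8465 = 33.02 g/m³.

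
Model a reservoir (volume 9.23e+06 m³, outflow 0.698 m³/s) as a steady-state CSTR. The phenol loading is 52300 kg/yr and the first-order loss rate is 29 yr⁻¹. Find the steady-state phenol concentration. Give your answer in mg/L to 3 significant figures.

Outflow Q = 0.698 m³/s × 3.156e+07 s/yr = 2.203e+07 m³/yr.
Steady-state CSTR mass balance: W = Q·C + k·V·C, so C = W/(Q + kV).
Q + kV = 2.203e+07 + 29·9.23e+06 = 2.897e+08 m³/yr.
C = 52300/2.897e+08 = 0.0001805 kg/m³ = 0.1805 mg/L.

0.181 mg/L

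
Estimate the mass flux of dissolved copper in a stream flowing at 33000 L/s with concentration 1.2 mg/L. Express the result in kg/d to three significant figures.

3420 kg/d

33000 L/s = 33 m³/s.
Mass flux = Q·C = 33 m³/s × 1.2 g/m³ = 39.6 g/s.
= 39.6 g/s × 86.4 = 3421 kg/d.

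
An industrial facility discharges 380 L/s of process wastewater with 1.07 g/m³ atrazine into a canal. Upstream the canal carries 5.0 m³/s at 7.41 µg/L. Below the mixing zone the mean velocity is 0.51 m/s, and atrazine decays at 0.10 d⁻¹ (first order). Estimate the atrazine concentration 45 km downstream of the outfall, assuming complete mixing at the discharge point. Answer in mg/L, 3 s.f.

380 L/s = 0.38 m³/s.
7.41 µg/L = 0.00741 mg/L.
After complete mixing, C₀ = (0.38·1.07 + 5·0.00741) / 5.38 = 0.08246 mg/L.
Travel time t = 4.5e+04 m / 0.51 m/s = 8.824e+04 s = 1.021 d.
C = 0.08246·exp(−0.10·1.021) = 0.08246·0.9029 = 0.07446 mg/L.

0.0745 mg/L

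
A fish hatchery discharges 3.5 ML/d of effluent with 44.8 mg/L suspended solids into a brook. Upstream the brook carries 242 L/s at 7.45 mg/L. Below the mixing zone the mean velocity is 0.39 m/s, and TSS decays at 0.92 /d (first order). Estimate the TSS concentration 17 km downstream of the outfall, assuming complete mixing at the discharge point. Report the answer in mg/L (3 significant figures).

3.5 ML/d = 0.04051 m³/s.
242 L/s = 0.242 m³/s.
After complete mixing, C₀ = (0.04051·44.8 + 0.242·7.45) / 0.2825 = 12.81 mg/L.
Travel time t = 1.7e+04 m / 0.39 m/s = 4.359e+04 s = 0.5045 d.
C = 12.81·exp(−0.92·0.5045) = 12.81·0.6287 = 8.051 mg/L.

8.05 mg/L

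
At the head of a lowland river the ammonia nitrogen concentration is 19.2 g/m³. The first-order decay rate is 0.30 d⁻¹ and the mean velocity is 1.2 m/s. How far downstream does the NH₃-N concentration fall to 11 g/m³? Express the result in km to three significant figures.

From C = C₀·e^(−kt), t = ln(C₀/C)/k = ln(19.2/11)/0.30 = 0.557/0.30 = 1.857 d.
Distance = v·t = 1.2 m/s × 1.604e+05 s = 1.925e+05 m = 192.5 km.

193 km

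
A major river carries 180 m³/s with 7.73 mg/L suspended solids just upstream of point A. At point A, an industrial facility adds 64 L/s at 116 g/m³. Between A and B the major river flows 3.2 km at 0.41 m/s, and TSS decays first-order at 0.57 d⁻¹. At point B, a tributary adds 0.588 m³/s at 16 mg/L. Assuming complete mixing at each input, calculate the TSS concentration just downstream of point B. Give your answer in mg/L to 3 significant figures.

64 L/s = 0.064 m³/s.
After input A: C = (180·7.73 + 0.064·116) / 180.1 = 7.768 mg/L.
Over the 3.2 km reach to input B (t = 7805 s = 0.09033 d), decay gives C = 7.768·exp(−0.57·0.09033) = 7.379 mg/L.
After input B: C = (180.1·7.379 + 0.588·16) / 180.7 = 7.407 mg/L.

7.41 mg/L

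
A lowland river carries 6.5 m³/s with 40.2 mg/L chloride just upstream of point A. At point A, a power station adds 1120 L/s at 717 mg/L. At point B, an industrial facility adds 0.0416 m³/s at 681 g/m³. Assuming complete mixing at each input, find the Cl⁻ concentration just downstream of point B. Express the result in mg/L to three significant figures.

143 mg/L

1120 L/s = 1.12 m³/s.
After input A: C = (6.5·40.2 + 1.12·717) / 7.62 = 139.7 mg/L.
After input B: C = (7.62·139.7 + 0.0416·681) / 7.662 = 142.6 mg/L.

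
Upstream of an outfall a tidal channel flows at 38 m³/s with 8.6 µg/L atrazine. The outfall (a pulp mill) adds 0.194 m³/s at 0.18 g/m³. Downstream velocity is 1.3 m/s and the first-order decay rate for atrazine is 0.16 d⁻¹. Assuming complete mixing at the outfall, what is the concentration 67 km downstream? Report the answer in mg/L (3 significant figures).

8.6 µg/L = 0.0086 mg/L.
After complete mixing, C₀ = (0.194·0.18 + 38·0.0086) / 38.19 = 0.009471 mg/L.
Travel time t = 6.7e+04 m / 1.3 m/s = 5.154e+04 s = 0.5965 d.
C = 0.009471·exp(−0.16·0.5965) = 0.009471·0.909 = 0.008609 mg/L.

0.00861 mg/L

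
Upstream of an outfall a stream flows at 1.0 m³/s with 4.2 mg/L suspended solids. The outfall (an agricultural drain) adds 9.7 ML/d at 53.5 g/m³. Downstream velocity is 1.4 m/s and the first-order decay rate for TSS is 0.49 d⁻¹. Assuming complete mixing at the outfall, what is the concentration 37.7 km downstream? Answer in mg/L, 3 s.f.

7.88 mg/L

9.7 ML/d = 0.1123 m³/s.
After complete mixing, C₀ = (0.1123·53.5 + 1·4.2) / 1.112 = 9.176 mg/L.
Travel time t = 3.77e+04 m / 1.4 m/s = 2.693e+04 s = 0.3117 d.
C = 9.176·exp(−0.49·0.3117) = 9.176·0.8584 = 7.877 mg/L.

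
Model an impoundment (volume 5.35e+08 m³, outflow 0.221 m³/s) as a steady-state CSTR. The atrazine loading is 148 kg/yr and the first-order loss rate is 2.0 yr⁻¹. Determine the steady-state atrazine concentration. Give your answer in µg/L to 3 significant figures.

0.137 µg/L

Outflow Q = 0.221 m³/s × 3.156e+07 s/yr = 6.974e+06 m³/yr.
Steady-state CSTR mass balance: W = Q·C + k·V·C, so C = W/(Q + kV).
Q + kV = 6.974e+06 + 2.0·5.35e+08 = 1.077e+09 m³/yr.
C = 148/1.077e+09 = 1.374e-07 kg/m³ = 0.0001374 mg/L = 0.1374 µg/L.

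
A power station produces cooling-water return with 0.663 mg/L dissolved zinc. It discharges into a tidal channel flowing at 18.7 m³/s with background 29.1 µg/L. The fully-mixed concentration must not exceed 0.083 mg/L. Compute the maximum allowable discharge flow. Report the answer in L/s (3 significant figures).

1740 L/s

29.1 µg/L = 0.0291 mg/L.
Mass balance at complete mixing: C_std·(Q_w + Q_r) = Q_w·C_e + Q_r·C_b.
Rearranging, Q_w = Q_r·(C_std − C_b)/(C_e − C_std) = 18.7·(0.083 − 0.0291) / (0.663 − 0.083) = 1.738 m³/s.
= 1738 L/s.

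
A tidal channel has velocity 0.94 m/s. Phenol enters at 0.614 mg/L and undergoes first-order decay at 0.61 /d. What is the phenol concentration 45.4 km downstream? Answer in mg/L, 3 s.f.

Travel time t = 45.4 km / 0.94 m/s = 4.54e+04/0.94 = 4.83e+04 s = 0.559 d.
First-order decay: C = 0.614·exp(−0.61·0.559) = 0.614·0.7111 = 0.4366 mg/L.

0.437 mg/L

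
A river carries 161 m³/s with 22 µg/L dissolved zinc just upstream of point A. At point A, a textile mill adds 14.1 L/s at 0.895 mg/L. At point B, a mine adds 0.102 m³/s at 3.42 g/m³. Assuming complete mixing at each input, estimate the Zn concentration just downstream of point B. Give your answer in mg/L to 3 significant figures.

22 µg/L = 0.022 mg/L.
14.1 L/s = 0.0141 m³/s.
After input A: C = (161·0.022 + 0.0141·0.895) / 161 = 0.02208 mg/L.
After input B: C = (161·0.02208 + 0.102·3.42) / 161.1 = 0.02423 mg/L.

0.0242 mg/L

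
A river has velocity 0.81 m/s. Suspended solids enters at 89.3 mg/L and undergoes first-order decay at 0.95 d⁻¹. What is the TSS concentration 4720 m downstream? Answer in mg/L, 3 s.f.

83.8 mg/L

Travel time t = 4720 m / 0.81 m/s = 4720/0.81 = 5827 s = 0.06744 d.
First-order decay: C = 89.3·exp(−0.95·0.06744) = 89.3·0.9379 = 83.76 mg/L.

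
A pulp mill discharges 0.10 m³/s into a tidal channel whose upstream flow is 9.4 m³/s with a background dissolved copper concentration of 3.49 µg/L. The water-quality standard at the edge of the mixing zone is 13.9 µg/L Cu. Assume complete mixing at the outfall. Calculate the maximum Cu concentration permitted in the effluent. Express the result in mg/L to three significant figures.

3.49 µg/L = 0.00349 mg/L.
13.9 µg/L = 0.0139 mg/L.
Mass balance: 0.0139·9.5 = 0.1·Cₑ + 9.4·0.00349.
Cₑ = (0.1321 − 0.03281) / 0.1 = 0.9924 mg/L.

0.992 mg/L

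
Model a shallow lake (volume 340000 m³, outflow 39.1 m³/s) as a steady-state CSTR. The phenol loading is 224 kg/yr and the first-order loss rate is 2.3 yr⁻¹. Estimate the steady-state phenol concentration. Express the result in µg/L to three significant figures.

Outflow Q = 39.1 m³/s × 3.156e+07 s/yr = 1.234e+09 m³/yr.
Steady-state CSTR mass balance: W = Q·C + k·V·C, so C = W/(Q + kV).
Q + kV = 1.234e+09 + 2.3·340000 = 1.235e+09 m³/yr.
C = 224/1.235e+09 = 1.814e-07 kg/m³ = 0.0001814 mg/L = 0.1814 µg/L.

0.181 µg/L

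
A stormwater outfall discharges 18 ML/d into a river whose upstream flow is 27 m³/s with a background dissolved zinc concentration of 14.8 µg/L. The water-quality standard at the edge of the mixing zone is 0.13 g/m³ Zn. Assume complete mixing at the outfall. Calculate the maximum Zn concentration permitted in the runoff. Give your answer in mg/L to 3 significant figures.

18 ML/d = 0.2083 m³/s.
14.8 µg/L = 0.0148 mg/L.
Mass balance: 0.13·27.21 = 0.2083·Cₑ + 27·0.0148.
Cₑ = (3.537 − 0.3996) / 0.2083 = 15.06 mg/L.

15.1 mg/L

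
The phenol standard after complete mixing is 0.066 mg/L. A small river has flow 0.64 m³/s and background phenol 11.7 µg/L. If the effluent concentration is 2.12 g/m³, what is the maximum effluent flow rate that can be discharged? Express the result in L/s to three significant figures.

11.7 µg/L = 0.0117 mg/L.
Mass balance at complete mixing: C_std·(Q_w + Q_r) = Q_w·C_e + Q_r·C_b.
Rearranging, Q_w = Q_r·(C_std − C_b)/(C_e − C_std) = 0.64·(0.066 − 0.0117) / (2.12 − 0.066) = 0.01692 m³/s.
= 16.92 L/s.

16.9 L/s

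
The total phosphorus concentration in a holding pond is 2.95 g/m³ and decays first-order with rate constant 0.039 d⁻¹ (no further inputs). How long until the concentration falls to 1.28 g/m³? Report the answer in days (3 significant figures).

21.4 d

t = ln(C₀/C)/k = ln(2.95/1.28)/0.039 = 0.8349/0.039 = 21.41 d.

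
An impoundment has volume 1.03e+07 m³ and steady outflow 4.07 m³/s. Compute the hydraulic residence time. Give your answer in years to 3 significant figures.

0.0802 yr

Q = 4.07 m³/s × 3.156e+07 s/yr = 1.284e+08 m³/yr.
Hydraulic residence time τ = V/Q = 1.03e+07/1.284e+08 = 0.08019 yr.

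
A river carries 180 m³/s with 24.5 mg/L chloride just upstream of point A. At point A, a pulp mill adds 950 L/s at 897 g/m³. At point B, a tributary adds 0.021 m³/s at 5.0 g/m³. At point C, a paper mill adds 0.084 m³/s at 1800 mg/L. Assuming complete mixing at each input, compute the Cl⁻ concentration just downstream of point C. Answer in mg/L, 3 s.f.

950 L/s = 0.95 m³/s.
After input A: C = (180·24.5 + 0.95·897) / 180.9 = 29.08 mg/L.
After input B: C = (180.9·29.08 + 0.021·5) / 181 = 29.08 mg/L.
After input C: C = (181·29.08 + 0.084·1800) / 181.1 = 29.9 mg/L.

29.9 mg/L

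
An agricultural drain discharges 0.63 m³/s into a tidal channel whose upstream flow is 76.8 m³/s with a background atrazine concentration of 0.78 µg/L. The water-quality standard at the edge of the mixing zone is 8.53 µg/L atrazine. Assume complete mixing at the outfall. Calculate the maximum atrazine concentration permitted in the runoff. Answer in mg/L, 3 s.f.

0.78 µg/L = 0.00078 mg/L.
8.53 µg/L = 0.00853 mg/L.
Mass balance: 0.00853·77.43 = 0.63·Cₑ + 76.8·0.00078.
Cₑ = (0.6605 − 0.0599) / 0.63 = 0.9533 mg/L.

0.953 mg/L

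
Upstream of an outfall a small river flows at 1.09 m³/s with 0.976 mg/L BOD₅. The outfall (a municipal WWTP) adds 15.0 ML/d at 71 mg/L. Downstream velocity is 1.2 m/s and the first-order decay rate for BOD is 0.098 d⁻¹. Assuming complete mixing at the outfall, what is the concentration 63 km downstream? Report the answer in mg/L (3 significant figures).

9.98 mg/L

15.0 ML/d = 0.1736 m³/s.
After complete mixing, C₀ = (0.1736·71 + 1.09·0.976) / 1.264 = 10.6 mg/L.
Travel time t = 6.3e+04 m / 1.2 m/s = 5.25e+04 s = 0.6076 d.
C = 10.6·exp(−0.098·0.6076) = 10.6·0.9422 = 9.984 mg/L.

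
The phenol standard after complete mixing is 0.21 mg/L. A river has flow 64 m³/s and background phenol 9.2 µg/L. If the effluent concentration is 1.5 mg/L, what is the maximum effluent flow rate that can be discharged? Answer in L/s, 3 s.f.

9.2 µg/L = 0.0092 mg/L.
Mass balance at complete mixing: C_std·(Q_w + Q_r) = Q_w·C_e + Q_r·C_b.
Rearranging, Q_w = Q_r·(C_std − C_b)/(C_e − C_std) = 64·(0.21 − 0.0092) / (1.5 − 0.21) = 9.962 m³/s.
= 9962 L/s.

9960 L/s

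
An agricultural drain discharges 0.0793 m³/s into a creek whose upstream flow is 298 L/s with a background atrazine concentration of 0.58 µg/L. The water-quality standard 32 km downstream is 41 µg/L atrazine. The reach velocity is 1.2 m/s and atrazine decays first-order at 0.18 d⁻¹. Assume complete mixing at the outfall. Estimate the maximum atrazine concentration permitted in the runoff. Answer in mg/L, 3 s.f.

298 L/s = 0.298 m³/s.
0.58 µg/L = 0.00058 mg/L.
41 µg/L = 0.041 mg/L.
Travel time to the compliance point: t = 3.2e+04/1.2 = 2.667e+04 s = 0.3086 d; decay factor exp(−0.18·0.3086) = 0.946.
So the concentration just after mixing may be at most 0.041/0.946 = 0.04334 mg/L.
Mass balance: 0.04334·0.3773 = 0.0793·Cₑ + 0.298·0.00058.
Cₑ = (0.01635 − 0.0001728) / 0.0793 = 0.204 mg/L.

0.204 mg/L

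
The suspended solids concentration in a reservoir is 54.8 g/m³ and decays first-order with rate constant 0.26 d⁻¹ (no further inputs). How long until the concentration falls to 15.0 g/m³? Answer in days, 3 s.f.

4.98 d

t = ln(C₀/C)/k = ln(54.8/15.0)/0.26 = 1.296/0.26 = 4.983 d.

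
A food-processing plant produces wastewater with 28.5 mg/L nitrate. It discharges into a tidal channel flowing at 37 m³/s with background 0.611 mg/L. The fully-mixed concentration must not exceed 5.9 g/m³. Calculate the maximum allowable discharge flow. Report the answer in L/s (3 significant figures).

8660 L/s

Mass balance at complete mixing: C_std·(Q_w + Q_r) = Q_w·C_e + Q_r·C_b.
Rearranging, Q_w = Q_r·(C_std − C_b)/(C_e − C_std) = 37·(5.9 − 0.611) / (28.5 − 5.9) = 8.659 m³/s.
= 8659 L/s.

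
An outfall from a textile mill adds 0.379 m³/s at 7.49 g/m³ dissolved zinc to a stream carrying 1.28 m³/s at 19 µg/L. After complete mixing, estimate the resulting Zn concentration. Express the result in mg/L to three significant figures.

19 µg/L = 0.019 mg/L.
Flow-weighted mixing gives C = (0.379·7.49 + 1.28·0.019) / (0.379 + 1.28) = 2.863/1.659 = 1.726 mg/L.

1.73 mg/L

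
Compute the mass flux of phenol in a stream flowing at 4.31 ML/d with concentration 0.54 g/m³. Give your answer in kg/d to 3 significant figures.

2.33 kg/d

4.31 ML/d = 0.04988 m³/s.
Mass flux = Q·C = 0.04988 m³/s × 0.54 g/m³ = 0.02694 g/s.
= 0.02694 g/s × 86.4 = 2.327 kg/d.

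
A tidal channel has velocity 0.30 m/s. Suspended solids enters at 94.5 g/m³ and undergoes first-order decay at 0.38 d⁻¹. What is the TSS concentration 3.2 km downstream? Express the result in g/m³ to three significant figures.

90.2 g/m³

Travel time t = 3.2 km / 0.30 m/s = 3200/0.30 = 1.067e+04 s = 0.1235 d.
First-order decay: C = 94.5·exp(−0.38·0.1235) = 94.5·0.9542 = 90.17 g/m³.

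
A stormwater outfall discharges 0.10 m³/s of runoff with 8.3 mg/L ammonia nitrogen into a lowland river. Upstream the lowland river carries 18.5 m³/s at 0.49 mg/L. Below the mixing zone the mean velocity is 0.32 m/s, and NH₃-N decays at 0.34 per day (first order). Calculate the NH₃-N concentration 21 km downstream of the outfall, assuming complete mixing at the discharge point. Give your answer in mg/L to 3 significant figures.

0.411 mg/L

After complete mixing, C₀ = (0.1·8.3 + 18.5·0.49) / 18.6 = 0.532 mg/L.
Travel time t = 2.1e+04 m / 0.32 m/s = 6.562e+04 s = 0.7595 d.
C = 0.532·exp(−0.34·0.7595) = 0.532·0.7724 = 0.4109 mg/L.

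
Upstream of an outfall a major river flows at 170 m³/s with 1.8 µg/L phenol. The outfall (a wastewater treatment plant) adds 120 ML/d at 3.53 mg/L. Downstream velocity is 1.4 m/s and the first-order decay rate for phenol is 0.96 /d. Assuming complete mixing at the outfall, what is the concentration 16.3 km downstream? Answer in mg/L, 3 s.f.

0.0267 mg/L

120 ML/d = 1.389 m³/s.
1.8 µg/L = 0.0018 mg/L.
After complete mixing, C₀ = (1.389·3.53 + 170·0.0018) / 171.4 = 0.03039 mg/L.
Travel time t = 1.63e+04 m / 1.4 m/s = 1.164e+04 s = 0.1348 d.
C = 0.03039·exp(−0.96·0.1348) = 0.03039·0.8787 = 0.0267 mg/L.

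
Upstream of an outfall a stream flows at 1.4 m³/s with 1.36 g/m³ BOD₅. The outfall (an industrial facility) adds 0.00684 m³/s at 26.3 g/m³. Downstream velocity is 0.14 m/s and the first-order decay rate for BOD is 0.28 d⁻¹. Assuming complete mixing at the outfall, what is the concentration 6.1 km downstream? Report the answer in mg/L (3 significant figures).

1.29 mg/L

After complete mixing, C₀ = (0.00684·26.3 + 1.4·1.36) / 1.407 = 1.481 mg/L.
Travel time t = 6100 m / 0.14 m/s = 4.357e+04 s = 0.5043 d.
C = 1.481·exp(−0.28·0.5043) = 1.481·0.8683 = 1.286 mg/L.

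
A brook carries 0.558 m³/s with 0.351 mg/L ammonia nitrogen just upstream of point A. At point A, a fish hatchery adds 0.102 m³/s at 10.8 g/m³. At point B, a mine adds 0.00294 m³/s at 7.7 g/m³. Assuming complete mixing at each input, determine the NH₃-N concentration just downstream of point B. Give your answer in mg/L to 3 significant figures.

1.99 mg/L

After input A: C = (0.558·0.351 + 0.102·10.8) / 0.66 = 1.966 mg/L.
After input B: C = (0.66·1.966 + 0.00294·7.7) / 0.6629 = 1.991 mg/L.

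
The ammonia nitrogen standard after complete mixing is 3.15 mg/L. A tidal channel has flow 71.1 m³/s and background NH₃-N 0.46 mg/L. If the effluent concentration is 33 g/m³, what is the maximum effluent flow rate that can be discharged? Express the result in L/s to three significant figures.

6410 L/s

Mass balance at complete mixing: C_std·(Q_w + Q_r) = Q_w·C_e + Q_r·C_b.
Rearranging, Q_w = Q_r·(C_std − C_b)/(C_e − C_std) = 71.1·(3.15 − 0.46) / (33 − 3.15) = 6.407 m³/s.
= 6407 L/s.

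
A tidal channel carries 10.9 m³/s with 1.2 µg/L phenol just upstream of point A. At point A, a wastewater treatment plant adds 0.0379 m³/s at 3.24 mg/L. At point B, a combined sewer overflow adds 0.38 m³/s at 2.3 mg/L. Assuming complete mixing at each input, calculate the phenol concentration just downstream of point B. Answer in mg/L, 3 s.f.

1.2 µg/L = 0.0012 mg/L.
After input A: C = (10.9·0.0012 + 0.0379·3.24) / 10.94 = 0.01242 mg/L.
After input B: C = (10.94·0.01242 + 0.38·2.3) / 11.32 = 0.08923 mg/L.

0.0892 mg/L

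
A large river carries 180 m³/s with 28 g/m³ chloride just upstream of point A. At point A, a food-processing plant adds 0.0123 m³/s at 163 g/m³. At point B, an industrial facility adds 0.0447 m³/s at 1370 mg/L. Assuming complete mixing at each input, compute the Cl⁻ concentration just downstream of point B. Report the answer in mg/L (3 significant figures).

28.3 mg/L

After input A: C = (180·28 + 0.0123·163) / 180 = 28.01 mg/L.
After input B: C = (180·28.01 + 0.0447·1370) / 180.1 = 28.34 mg/L.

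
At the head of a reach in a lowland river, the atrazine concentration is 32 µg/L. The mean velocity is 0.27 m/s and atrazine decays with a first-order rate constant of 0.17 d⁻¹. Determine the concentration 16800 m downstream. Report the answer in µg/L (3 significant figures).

28.3 µg/L

Travel time t = 16800 m / 0.27 m/s = 1.68e+04/0.27 = 6.222e+04 s = 0.7202 d.
First-order decay: C = 32·exp(−0.17·0.7202) = 32·0.8848 = 28.31 µg/L.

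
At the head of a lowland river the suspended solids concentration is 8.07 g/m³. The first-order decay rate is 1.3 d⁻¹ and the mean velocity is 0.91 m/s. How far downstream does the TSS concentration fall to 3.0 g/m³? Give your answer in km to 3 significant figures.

59.8 km

From C = C₀·e^(−kt), t = ln(C₀/C)/k = ln(8.07/3.0)/1.3 = 0.9895/1.3 = 0.7612 d.
Distance = v·t = 0.91 m/s × 6.577e+04 s = 5.985e+04 m = 59.85 km.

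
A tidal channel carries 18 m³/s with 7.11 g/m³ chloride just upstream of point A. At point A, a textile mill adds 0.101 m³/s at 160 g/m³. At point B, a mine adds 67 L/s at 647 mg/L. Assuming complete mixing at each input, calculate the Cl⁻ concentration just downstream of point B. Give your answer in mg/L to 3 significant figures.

10.3 mg/L

After input A: C = (18·7.11 + 0.101·160) / 18.1 = 7.963 mg/L.
67 L/s = 0.067 m³/s.
After input B: C = (18.1·7.963 + 0.067·647) / 18.17 = 10.32 mg/L.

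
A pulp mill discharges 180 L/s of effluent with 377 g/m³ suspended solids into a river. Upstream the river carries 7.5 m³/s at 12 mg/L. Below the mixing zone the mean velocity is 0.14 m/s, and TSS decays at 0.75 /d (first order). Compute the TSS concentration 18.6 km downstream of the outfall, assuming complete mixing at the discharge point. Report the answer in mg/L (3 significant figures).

6.49 mg/L

180 L/s = 0.18 m³/s.
After complete mixing, C₀ = (0.18·377 + 7.5·12) / 7.68 = 20.55 mg/L.
Travel time t = 1.86e+04 m / 0.14 m/s = 1.329e+05 s = 1.538 d.
C = 20.55·exp(−0.75·1.538) = 20.55·0.3156 = 6.487 mg/L.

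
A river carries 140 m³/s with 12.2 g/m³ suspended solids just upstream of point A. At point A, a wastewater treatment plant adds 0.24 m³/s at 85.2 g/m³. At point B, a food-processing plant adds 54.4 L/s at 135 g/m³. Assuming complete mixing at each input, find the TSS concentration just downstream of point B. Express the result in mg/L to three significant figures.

12.4 mg/L

After input A: C = (140·12.2 + 0.24·85.2) / 140.2 = 12.32 mg/L.
54.4 L/s = 0.0544 m³/s.
After input B: C = (140.2·12.32 + 0.0544·135) / 140.3 = 12.37 mg/L.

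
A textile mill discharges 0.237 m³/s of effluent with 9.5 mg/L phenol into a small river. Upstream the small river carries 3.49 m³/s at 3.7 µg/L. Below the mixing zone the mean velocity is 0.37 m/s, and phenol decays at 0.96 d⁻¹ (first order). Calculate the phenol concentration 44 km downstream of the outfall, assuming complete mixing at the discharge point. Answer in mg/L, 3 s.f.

0.162 mg/L

3.7 µg/L = 0.0037 mg/L.
After complete mixing, C₀ = (0.237·9.5 + 3.49·0.0037) / 3.727 = 0.6076 mg/L.
Travel time t = 4.4e+04 m / 0.37 m/s = 1.189e+05 s = 1.376 d.
C = 0.6076·exp(−0.96·1.376) = 0.6076·0.2668 = 0.1621 mg/L.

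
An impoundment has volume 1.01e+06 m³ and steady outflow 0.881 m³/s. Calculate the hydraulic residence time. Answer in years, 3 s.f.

0.0363 yr

Q = 0.881 m³/s × 3.156e+07 s/yr = 2.78e+07 m³/yr.
Hydraulic residence time τ = V/Q = 1.01e+06/2.78e+07 = 0.03633 yr.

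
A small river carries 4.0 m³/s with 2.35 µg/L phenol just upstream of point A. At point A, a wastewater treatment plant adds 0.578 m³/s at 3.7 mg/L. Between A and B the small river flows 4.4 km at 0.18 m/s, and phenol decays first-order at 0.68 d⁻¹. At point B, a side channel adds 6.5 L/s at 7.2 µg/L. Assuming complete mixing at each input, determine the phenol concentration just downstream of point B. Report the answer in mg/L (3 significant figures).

2.35 µg/L = 0.00235 mg/L.
After input A: C = (4·0.00235 + 0.578·3.7) / 4.578 = 0.4692 mg/L.
Over the 4.4 km reach to input B (t = 2.444e+04 s = 0.2829 d), decay gives C = 0.4692·exp(−0.68·0.2829) = 0.3871 mg/L.
6.5 L/s = 0.0065 m³/s.
7.2 µg/L = 0.0072 mg/L.
After input B: C = (4.578·0.3871 + 0.0065·0.0072) / 4.585 = 0.3865 mg/L.

0.387 mg/L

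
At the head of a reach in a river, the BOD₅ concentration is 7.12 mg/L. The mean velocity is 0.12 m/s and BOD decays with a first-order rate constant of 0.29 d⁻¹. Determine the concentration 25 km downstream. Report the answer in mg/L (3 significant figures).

Travel time t = 25 km / 0.12 m/s = 2.5e+04/0.12 = 2.083e+05 s = 2.411 d.
First-order decay: C = 7.12·exp(−0.29·2.411) = 7.12·0.4969 = 3.538 mg/L.

3.54 mg/L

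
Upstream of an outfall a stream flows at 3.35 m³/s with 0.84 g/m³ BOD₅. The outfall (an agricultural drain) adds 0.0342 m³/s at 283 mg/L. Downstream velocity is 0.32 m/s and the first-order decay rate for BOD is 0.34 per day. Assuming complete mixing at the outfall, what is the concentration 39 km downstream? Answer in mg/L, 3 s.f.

After complete mixing, C₀ = (0.0342·283 + 3.35·0.84) / 3.384 = 3.691 mg/L.
Travel time t = 3.9e+04 m / 0.32 m/s = 1.219e+05 s = 1.411 d.
C = 3.691·exp(−0.34·1.411) = 3.691·0.619 = 2.285 mg/L.

2.29 mg/L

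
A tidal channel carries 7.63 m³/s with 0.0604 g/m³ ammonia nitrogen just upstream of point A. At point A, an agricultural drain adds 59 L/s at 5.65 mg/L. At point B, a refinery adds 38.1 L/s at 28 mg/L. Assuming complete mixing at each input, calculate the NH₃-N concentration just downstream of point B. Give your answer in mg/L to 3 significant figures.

0.241 mg/L

59 L/s = 0.059 m³/s.
After input A: C = (7.63·0.0604 + 0.059·5.65) / 7.689 = 0.1033 mg/L.
38.1 L/s = 0.0381 m³/s.
After input B: C = (7.689·0.1033 + 0.0381·28) / 7.727 = 0.2408 mg/L.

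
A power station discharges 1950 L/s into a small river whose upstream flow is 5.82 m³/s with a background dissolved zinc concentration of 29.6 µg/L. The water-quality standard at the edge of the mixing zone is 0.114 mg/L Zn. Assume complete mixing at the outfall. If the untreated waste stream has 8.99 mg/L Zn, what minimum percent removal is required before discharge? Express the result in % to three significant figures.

95.9 %

1950 L/s = 1.95 m³/s.
29.6 µg/L = 0.0296 mg/L.
Mass balance: 0.114·7.77 = 1.95·Cₑ + 5.82·0.0296.
Cₑ = (0.8858 − 0.1723) / 1.95 = 0.3659 mg/L.
Required removal = 1 − 0.3659/8.99 = 95.93 %.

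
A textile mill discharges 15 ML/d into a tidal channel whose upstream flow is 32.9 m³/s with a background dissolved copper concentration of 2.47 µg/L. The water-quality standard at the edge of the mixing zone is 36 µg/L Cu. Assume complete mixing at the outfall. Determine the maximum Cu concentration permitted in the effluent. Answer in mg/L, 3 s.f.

15 ML/d = 0.1736 m³/s.
2.47 µg/L = 0.00247 mg/L.
36 µg/L = 0.036 mg/L.
Mass balance: 0.036·33.07 = 0.1736·Cₑ + 32.9·0.00247.
Cₑ = (1.191 − 0.08126) / 0.1736 = 6.39 mg/L.

6.39 mg/L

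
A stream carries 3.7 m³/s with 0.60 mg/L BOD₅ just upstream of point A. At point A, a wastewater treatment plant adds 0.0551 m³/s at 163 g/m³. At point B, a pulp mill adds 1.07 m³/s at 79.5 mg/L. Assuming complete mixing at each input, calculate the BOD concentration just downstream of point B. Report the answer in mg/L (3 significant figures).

After input A: C = (3.7·0.6 + 0.0551·163) / 3.755 = 2.983 mg/L.
After input B: C = (3.755·2.983 + 1.07·79.5) / 4.825 = 19.95 mg/L.

20.0 mg/L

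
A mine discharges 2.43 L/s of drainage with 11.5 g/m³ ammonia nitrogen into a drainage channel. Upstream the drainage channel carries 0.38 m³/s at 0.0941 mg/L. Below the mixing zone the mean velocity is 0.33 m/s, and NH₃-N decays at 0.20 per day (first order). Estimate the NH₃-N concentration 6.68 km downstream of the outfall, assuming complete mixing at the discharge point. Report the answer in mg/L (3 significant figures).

2.43 L/s = 0.00243 m³/s.
After complete mixing, C₀ = (0.00243·11.5 + 0.38·0.0941) / 0.3824 = 0.1666 mg/L.
Travel time t = 6680 m / 0.33 m/s = 2.024e+04 s = 0.2343 d.
C = 0.1666·exp(−0.20·0.2343) = 0.1666·0.9542 = 0.1589 mg/L.

0.159 mg/L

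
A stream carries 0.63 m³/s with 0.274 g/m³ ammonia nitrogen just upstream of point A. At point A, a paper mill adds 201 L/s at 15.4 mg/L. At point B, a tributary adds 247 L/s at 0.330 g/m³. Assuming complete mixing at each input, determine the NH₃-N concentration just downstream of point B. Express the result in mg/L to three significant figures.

3.11 mg/L

201 L/s = 0.201 m³/s.
After input A: C = (0.63·0.274 + 0.201·15.4) / 0.831 = 3.933 mg/L.
247 L/s = 0.247 m³/s.
After input B: C = (0.831·3.933 + 0.247·0.33) / 1.078 = 3.107 mg/L.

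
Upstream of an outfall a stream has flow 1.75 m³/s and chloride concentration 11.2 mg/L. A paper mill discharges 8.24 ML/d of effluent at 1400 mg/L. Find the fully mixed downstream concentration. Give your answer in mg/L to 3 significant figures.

83.0 mg/L

8.24 ML/d = 0.09537 m³/s.
Conservation of mass across the mixing zone: C = (0.09537·1400 + 1.75·11.2) / (0.09537 + 1.75) = 153.1/1.845 = 82.97 mg/L.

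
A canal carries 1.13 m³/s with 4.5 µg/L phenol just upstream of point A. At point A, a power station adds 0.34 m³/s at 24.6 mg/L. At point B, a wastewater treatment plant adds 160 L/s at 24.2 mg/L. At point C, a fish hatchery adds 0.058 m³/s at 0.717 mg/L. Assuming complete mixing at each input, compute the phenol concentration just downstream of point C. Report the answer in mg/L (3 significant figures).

7.28 mg/L

4.5 µg/L = 0.0045 mg/L.
After input A: C = (1.13·0.0045 + 0.34·24.6) / 1.47 = 5.693 mg/L.
160 L/s = 0.16 m³/s.
After input B: C = (1.47·5.693 + 0.16·24.2) / 1.63 = 7.51 mg/L.
After input C: C = (1.63·7.51 + 0.058·0.717) / 1.688 = 7.276 mg/L.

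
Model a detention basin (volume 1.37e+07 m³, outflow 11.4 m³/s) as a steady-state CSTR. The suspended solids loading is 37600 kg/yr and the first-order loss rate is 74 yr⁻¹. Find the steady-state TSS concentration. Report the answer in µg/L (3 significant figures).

Outflow Q = 11.4 m³/s × 3.156e+07 s/yr = 3.598e+08 m³/yr.
Steady-state CSTR mass balance: W = Q·C + k·V·C, so C = W/(Q + kV).
Q + kV = 3.598e+08 + 74·1.37e+07 = 1.374e+09 m³/yr.
C = 37600/1.374e+09 = 2.737e-05 kg/m³ = 0.02737 mg/L = 27.37 µg/L.

27.4 µg/L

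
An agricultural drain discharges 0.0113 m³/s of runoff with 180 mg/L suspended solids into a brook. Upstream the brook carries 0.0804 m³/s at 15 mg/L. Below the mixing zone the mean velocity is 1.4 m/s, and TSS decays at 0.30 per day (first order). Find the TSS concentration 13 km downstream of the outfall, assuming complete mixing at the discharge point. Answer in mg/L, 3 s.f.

After complete mixing, C₀ = (0.0113·180 + 0.0804·15) / 0.0917 = 35.33 mg/L.
Travel time t = 1.3e+04 m / 1.4 m/s = 9286 s = 0.1075 d.
C = 35.33·exp(−0.30·0.1075) = 35.33·0.9683 = 34.21 mg/L.

34.2 mg/L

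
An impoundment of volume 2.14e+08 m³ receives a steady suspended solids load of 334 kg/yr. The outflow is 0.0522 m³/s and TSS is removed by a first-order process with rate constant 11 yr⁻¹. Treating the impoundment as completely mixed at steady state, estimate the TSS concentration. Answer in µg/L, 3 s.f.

0.142 µg/L

Outflow Q = 0.0522 m³/s × 3.156e+07 s/yr = 1.647e+06 m³/yr.
Steady-state CSTR mass balance: W = Q·C + k·V·C, so C = W/(Q + kV).
Q + kV = 1.647e+06 + 11·2.14e+08 = 2.356e+09 m³/yr.
C = 334/2.356e+09 = 1.418e-07 kg/m³ = 0.0001418 mg/L = 0.1418 µg/L.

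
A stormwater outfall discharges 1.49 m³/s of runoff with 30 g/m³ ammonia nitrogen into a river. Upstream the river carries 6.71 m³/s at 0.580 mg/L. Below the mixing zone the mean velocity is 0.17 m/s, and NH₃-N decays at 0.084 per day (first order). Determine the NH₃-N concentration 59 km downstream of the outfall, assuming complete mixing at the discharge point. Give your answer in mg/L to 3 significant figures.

After complete mixing, C₀ = (1.49·30 + 6.71·0.58) / 8.2 = 5.926 mg/L.
Travel time t = 5.9e+04 m / 0.17 m/s = 3.471e+05 s = 4.017 d.
C = 5.926·exp(−0.084·4.017) = 5.926·0.7136 = 4.229 mg/L.

4.23 mg/L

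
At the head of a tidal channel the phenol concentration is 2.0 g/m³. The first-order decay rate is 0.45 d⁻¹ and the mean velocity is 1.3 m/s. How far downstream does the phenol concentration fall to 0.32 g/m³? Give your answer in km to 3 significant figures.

457 km

From C = C₀·e^(−kt), t = ln(C₀/C)/k = ln(2.0/0.32)/0.45 = 1.833/0.45 = 4.072 d.
Distance = v·t = 1.3 m/s × 3.519e+05 s = 4.574e+05 m = 457.4 km.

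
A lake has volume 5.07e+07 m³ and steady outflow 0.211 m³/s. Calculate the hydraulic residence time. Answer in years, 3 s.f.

7.61 yr

Q = 0.211 m³/s × 3.156e+07 s/yr = 6.659e+06 m³/yr.
Hydraulic residence time τ = V/Q = 5.07e+07/6.659e+06 = 7.614 yr.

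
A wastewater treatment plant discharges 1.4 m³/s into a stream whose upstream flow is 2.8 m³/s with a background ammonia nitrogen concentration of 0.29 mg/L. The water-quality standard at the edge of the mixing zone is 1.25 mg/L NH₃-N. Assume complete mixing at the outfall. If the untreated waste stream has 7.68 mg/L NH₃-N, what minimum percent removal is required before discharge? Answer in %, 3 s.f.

Mass balance: 1.25·4.2 = 1.4·Cₑ + 2.8·0.29.
Cₑ = (5.25 − 0.812) / 1.4 = 3.17 mg/L.
Required removal = 1 − 3.17/7.68 = 58.72 %.

58.7 %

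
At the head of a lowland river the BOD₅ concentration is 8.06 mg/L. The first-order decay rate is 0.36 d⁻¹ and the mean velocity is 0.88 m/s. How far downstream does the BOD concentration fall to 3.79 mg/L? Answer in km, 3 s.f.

From C = C₀·e^(−kt), t = ln(C₀/C)/k = ln(8.06/3.79)/0.36 = 0.7545/0.36 = 2.096 d.
Distance = v·t = 0.88 m/s × 1.811e+05 s = 1.594e+05 m = 159.4 km.

159 km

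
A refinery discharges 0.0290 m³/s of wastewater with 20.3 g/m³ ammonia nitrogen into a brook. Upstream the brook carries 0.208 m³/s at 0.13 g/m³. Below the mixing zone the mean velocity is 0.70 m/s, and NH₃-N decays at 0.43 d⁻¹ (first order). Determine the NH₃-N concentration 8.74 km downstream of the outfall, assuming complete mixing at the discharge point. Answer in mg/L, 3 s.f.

2.44 mg/L

After complete mixing, C₀ = (0.029·20.3 + 0.208·0.13) / 0.237 = 2.598 mg/L.
Travel time t = 8740 m / 0.70 m/s = 1.249e+04 s = 0.1445 d.
C = 2.598·exp(−0.43·0.1445) = 2.598·0.9398 = 2.442 mg/L.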